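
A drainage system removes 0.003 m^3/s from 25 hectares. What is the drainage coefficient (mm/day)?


DC = Q * 86400 / (A * 10000) * 1000
DC = 0.003 * 86400 / (25 * 10000) * 1000
DC = 259200.0000 / 250000

1.0368 mm/day


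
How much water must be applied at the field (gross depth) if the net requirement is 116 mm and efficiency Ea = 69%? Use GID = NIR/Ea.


Ea = 69% = 0.69
GID = NIR / Ea = 116 / 0.69 = 168.1159 mm

168.1159 mm


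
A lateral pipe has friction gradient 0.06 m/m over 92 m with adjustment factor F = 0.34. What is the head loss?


hf = J * L * F = 0.06 * 92 * 0.34 = 1.8768 m

1.8768 m


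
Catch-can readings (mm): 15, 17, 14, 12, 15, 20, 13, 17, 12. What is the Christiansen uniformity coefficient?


mean = 15.000000 mm
MAD = 2.000000 mm
CU = (1 - 2.000000/15.000000)*100

86.6667 %


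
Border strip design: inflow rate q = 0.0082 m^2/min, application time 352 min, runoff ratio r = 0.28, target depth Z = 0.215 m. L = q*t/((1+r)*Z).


L = q*t/((1+r)*Z)
L = 0.0082*352/((1+0.28)*0.215)
L = 2.8864/0.2752

10.4884 m


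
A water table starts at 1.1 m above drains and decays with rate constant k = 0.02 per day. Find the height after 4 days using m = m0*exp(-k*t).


m = m0 * exp(-k*t)
m = 1.1 * exp(-0.02 * 4)
m = 1.1 * exp(-0.0800)

1.0154 m


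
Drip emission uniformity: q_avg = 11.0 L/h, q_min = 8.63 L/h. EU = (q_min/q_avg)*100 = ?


EU = (q_min/q_avg)*100 = (8.63/11.0)*100 = 78.4545%

78.4545 %


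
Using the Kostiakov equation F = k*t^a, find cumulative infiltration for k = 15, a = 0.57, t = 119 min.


F = k * t^a = 15 * 119^0.57
F = 15 * 15.242695

228.6404 mm


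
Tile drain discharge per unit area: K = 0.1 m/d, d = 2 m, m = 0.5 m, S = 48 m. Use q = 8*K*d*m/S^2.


q = 8*K*d*m/S^2
q = 8*0.1*2*0.5/48^2
q = 0.8000 / 2304

3.4722e-04 m/d


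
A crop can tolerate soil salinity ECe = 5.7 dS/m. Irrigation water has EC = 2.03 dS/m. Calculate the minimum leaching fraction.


LR = ECiw / (5*ECe - ECiw)
LR = 2.03 / (5*5.7 - 2.03)
LR = 2.03 / 26.4700

0.0767


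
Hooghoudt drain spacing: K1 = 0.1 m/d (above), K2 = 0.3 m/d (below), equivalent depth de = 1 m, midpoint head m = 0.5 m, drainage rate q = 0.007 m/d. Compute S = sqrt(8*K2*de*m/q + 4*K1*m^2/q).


S^2 = 8*K2*de*m/q + 4*K1*m^2/q
S^2 = 8*0.3*1*0.5/0.007 + 4*0.1*0.5^2/0.007
S = sqrt(185.7143)

13.6277 m


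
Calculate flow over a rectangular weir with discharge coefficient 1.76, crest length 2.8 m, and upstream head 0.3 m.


Q = C * L * H^(3/2) = 1.76 * 2.8 * 0.3^1.5 = 1.76 * 2.8 * 0.164317

0.8098 m^3/s


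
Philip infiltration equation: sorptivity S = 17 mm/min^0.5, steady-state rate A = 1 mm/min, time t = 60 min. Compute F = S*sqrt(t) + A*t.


F = S*sqrt(t) + A*t
F = 17*sqrt(60) + 1*60
F = 17*7.745967 + 60

191.6814 mm


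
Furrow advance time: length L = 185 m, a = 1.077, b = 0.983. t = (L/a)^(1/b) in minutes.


t = (L/a)^(1/b)
t = (185/1.077)^(1/0.983)
t = 171.773445^(1/0.983)

187.7618 min


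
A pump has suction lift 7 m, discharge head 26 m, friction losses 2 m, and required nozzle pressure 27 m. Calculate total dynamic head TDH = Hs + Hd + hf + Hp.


TDH = Hs + Hd + hf + Hp = 7 + 26 + 2 + 27 = 62

62 m


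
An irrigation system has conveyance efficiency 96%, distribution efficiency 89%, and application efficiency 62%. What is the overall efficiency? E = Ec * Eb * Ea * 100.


Ec = 0.96, Eb = 0.89, Ea = 0.62
E = 0.96 * 0.89 * 0.62 * 100 = 52.9728%

52.9728 %


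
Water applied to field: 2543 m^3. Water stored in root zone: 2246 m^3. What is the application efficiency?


Ea = V_root / V_field * 100 = 2246 / 2543 * 100 = 88.3209%

88.3209 %


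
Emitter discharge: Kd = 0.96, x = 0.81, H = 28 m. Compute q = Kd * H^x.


q = Kd * H^x = 0.96 * 28^0.81 = 0.96 * 14.866133

14.2715 L/h


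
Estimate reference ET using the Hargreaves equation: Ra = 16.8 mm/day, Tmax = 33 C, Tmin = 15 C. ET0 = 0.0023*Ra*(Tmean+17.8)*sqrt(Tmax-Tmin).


Tmean = (Tmax + Tmin)/2 = (33 + 15)/2 = 24.0
ET0 = 0.0023 * 16.8 * (24.0 + 17.8) * sqrt(33 - 15)
ET0 = 0.0023 * 16.8 * 41.8 * 4.242641

6.8525 mm/day


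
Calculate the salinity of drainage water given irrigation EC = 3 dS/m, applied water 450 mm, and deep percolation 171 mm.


EC_dw = EC_iw * D_iw / D_dw
EC_dw = 3 * 450 / 171
EC_dw = 1350 / 171

7.8947 dS/m


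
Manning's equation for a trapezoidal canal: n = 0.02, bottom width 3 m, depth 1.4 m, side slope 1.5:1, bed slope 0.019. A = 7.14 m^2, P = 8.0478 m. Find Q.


R = A/P = 7.14/8.0478 = 0.887199
Q = (1/0.02) * 7.14 * 0.887199^(2/3) * 0.019^0.5

45.4352 m^3/s


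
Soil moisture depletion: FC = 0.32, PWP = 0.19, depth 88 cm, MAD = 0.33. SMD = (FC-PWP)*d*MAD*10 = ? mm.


SMD = (FC - PWP) * d * MAD * 10
SMD = (0.32 - 0.19) * 88 * 0.33 * 10
SMD = 0.1300 * 88 * 0.33 * 10

37.7520 mm


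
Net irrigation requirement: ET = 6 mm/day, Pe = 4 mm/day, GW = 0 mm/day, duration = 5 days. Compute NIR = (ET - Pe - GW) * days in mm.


Daily deficit = ET - Pe - GW = 6 - 4 - 0 = 2 mm/day
NIR = 2 * 5 = 10 mm

10.0000 mm


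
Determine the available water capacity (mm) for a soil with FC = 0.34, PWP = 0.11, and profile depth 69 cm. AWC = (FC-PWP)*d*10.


AWC = (FC - PWP) * d * 10
AWC = (0.34 - 0.11) * 69 * 10
AWC = 0.2300 * 69 * 10

158.7000 mm


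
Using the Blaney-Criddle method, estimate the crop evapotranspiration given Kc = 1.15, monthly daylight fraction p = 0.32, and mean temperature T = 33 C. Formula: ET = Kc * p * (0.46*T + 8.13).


ET = Kc * p * (0.46*T + 8.13)
ET = 1.15 * 0.32 * (0.46*33 + 8.13)
ET = 1.15 * 0.32 * 23.3100

8.5781 mm/day


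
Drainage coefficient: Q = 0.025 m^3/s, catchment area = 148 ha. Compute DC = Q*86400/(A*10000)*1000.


DC = Q * 86400 / (A * 10000) * 1000
DC = 0.025 * 86400 / (148 * 10000) * 1000
DC = 2160000.0000 / 1480000

1.4595 mm/day


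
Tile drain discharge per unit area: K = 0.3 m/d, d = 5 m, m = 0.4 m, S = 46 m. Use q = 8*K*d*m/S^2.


q = 8*K*d*m/S^2
q = 8*0.3*5*0.4/46^2
q = 4.8000 / 2116

0.0023 m/d


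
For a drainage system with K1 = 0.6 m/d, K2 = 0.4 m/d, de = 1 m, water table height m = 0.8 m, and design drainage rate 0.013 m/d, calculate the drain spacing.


S^2 = 8*K2*de*m/q + 4*K1*m^2/q
S^2 = 8*0.4*1*0.8/0.013 + 4*0.6*0.8^2/0.013
S = sqrt(315.0769)

17.7504 m


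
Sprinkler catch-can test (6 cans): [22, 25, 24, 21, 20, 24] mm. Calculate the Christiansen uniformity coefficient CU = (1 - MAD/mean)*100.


mean = 22.666667 mm
MAD = 1.666667 mm
CU = (1 - 1.666667/22.666667)*100

92.6471 %


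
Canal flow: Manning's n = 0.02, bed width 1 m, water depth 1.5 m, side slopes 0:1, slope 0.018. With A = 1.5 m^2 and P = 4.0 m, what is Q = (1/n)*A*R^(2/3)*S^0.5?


R = A/P = 1.5/4.0 = 0.375000
Q = (1/0.02) * 1.5 * 0.375000^(2/3) * 0.018^0.5

5.2326 m^3/s


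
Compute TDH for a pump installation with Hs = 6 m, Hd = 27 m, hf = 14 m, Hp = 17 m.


TDH = Hs + Hd + hf + Hp = 6 + 27 + 14 + 17 = 64

64 m


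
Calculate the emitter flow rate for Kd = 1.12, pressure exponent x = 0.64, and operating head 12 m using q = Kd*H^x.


q = Kd * H^x = 1.12 * 12^0.64 = 1.12 * 4.905418

5.4941 L/h


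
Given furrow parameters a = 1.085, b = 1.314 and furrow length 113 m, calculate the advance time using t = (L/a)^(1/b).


t = (L/a)^(1/b)
t = (113/1.085)^(1/1.314)
t = 104.147465^(1/1.314)

34.3164 min


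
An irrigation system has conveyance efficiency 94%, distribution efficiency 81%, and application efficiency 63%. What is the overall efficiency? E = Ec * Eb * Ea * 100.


Ec = 0.94, Eb = 0.81, Ea = 0.63
E = 0.94 * 0.81 * 0.63 * 100 = 47.9682%

47.9682 %


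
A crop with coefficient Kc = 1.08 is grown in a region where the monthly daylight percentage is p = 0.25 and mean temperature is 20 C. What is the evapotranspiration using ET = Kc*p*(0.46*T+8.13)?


ET = Kc * p * (0.46*T + 8.13)
ET = 1.08 * 0.25 * (0.46*20 + 8.13)
ET = 1.08 * 0.25 * 17.3300

4.6791 mm/day


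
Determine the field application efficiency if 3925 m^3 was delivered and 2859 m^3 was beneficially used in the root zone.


Ea = V_root / V_field * 100 = 2859 / 3925 * 100 = 72.8408%

72.8408 %


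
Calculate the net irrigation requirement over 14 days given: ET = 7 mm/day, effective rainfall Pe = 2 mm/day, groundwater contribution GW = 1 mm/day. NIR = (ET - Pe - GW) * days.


Daily deficit = ET - Pe - GW = 7 - 2 - 1 = 4 mm/day
NIR = 4 * 14 = 56 mm

56.0000 mm


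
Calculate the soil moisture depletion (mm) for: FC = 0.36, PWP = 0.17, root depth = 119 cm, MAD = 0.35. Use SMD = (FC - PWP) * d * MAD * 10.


SMD = (FC - PWP) * d * MAD * 10
SMD = (0.36 - 0.17) * 119 * 0.35 * 10
SMD = 0.1900 * 119 * 0.35 * 10

79.1350 mm


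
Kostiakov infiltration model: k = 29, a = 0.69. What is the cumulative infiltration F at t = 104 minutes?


F = k * t^a = 29 * 104^0.69
F = 29 * 24.646372

714.7448 mm


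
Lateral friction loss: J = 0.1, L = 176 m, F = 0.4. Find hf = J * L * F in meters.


hf = J * L * F = 0.1 * 176 * 0.4 = 7.0400 m

7.0400 m


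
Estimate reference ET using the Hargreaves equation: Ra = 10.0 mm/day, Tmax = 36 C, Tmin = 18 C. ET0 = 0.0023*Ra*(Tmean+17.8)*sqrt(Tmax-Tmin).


Tmean = (Tmax + Tmin)/2 = (36 + 18)/2 = 27.0
ET0 = 0.0023 * 10.0 * (27.0 + 17.8) * sqrt(36 - 18)
ET0 = 0.0023 * 10.0 * 44.8 * 4.242641

4.3716 mm/day


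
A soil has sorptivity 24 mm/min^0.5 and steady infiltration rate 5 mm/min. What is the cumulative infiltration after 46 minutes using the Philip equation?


F = S*sqrt(t) + A*t
F = 24*sqrt(46) + 5*46
F = 24*6.782330 + 230

392.7759 mm


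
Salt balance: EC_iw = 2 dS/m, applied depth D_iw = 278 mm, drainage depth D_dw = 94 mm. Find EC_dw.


EC_dw = EC_iw * D_iw / D_dw
EC_dw = 2 * 278 / 94
EC_dw = 556 / 94

5.9149 dS/m


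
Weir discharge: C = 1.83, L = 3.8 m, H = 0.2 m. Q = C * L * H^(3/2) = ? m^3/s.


Q = C * L * H^(3/2) = 1.83 * 3.8 * 0.2^1.5 = 1.83 * 3.8 * 0.089443

0.6220 m^3/s


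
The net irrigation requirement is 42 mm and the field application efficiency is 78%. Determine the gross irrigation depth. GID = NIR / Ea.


Ea = 78% = 0.78
GID = NIR / Ea = 42 / 0.78 = 53.8462 mm

53.8462 mm


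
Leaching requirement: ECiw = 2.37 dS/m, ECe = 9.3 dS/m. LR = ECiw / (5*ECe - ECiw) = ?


LR = ECiw / (5*ECe - ECiw)
LR = 2.37 / (5*9.3 - 2.37)
LR = 2.37 / 44.1300

0.0537


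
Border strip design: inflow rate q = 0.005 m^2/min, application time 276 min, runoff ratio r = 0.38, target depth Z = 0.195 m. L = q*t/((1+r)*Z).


L = q*t/((1+r)*Z)
L = 0.005*276/((1+0.38)*0.195)
L = 1.38/0.2691

5.1282 m


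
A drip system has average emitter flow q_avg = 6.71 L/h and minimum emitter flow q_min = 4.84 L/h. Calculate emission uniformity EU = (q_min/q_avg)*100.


EU = (q_min/q_avg)*100 = (4.84/6.71)*100 = 72.1311%

72.1311 %


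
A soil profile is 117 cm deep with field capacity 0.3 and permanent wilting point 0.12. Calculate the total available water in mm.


AWC = (FC - PWP) * d * 10
AWC = (0.3 - 0.12) * 117 * 10
AWC = 0.1800 * 117 * 10

210.6000 mm


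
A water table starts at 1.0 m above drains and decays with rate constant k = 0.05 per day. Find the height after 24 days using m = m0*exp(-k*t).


m = m0 * exp(-k*t)
m = 1.0 * exp(-0.05 * 24)
m = 1.0 * exp(-1.2000)

0.3012 m


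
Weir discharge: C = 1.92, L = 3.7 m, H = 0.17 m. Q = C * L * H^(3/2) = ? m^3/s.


Q = C * L * H^(3/2) = 1.92 * 3.7 * 0.17^1.5 = 1.92 * 3.7 * 0.070093

0.4979 m^3/s


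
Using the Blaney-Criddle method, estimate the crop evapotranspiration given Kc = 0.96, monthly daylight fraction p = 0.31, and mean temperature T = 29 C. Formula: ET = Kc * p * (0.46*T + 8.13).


ET = Kc * p * (0.46*T + 8.13)
ET = 0.96 * 0.31 * (0.46*29 + 8.13)
ET = 0.96 * 0.31 * 21.4700

6.3895 mm/day


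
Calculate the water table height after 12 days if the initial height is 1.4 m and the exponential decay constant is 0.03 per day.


m = m0 * exp(-k*t)
m = 1.4 * exp(-0.03 * 12)
m = 1.4 * exp(-0.3600)

0.9767 m


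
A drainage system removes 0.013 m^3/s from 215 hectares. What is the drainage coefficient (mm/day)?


DC = Q * 86400 / (A * 10000) * 1000
DC = 0.013 * 86400 / (215 * 10000) * 1000
DC = 1123200.0000 / 2150000

0.5224 mm/day


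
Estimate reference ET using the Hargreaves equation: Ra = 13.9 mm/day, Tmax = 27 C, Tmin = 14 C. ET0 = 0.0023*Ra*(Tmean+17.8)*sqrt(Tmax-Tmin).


Tmean = (Tmax + Tmin)/2 = (27 + 14)/2 = 20.5
ET0 = 0.0023 * 13.9 * (20.5 + 17.8) * sqrt(27 - 14)
ET0 = 0.0023 * 13.9 * 38.3 * 3.605551

4.4148 mm/day


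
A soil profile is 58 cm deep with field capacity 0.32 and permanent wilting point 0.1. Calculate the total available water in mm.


AWC = (FC - PWP) * d * 10
AWC = (0.32 - 0.1) * 58 * 10
AWC = 0.2200 * 58 * 10

127.6000 mm


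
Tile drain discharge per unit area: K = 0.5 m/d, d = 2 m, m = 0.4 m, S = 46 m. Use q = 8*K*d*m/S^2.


q = 8*K*d*m/S^2
q = 8*0.5*2*0.4/46^2
q = 3.2000 / 2116

0.0015 m/d


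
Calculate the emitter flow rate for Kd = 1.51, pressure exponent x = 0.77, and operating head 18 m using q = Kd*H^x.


q = Kd * H^x = 1.51 * 18^0.77 = 1.51 * 9.258909

13.9810 L/h


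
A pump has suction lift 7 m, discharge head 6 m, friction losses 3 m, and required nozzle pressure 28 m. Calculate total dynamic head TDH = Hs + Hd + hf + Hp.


TDH = Hs + Hd + hf + Hp = 7 + 6 + 3 + 28 = 44

44 m


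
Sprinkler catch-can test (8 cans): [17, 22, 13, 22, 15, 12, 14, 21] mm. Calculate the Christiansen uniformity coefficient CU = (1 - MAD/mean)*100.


mean = 17.000000 mm
MAD = 3.500000 mm
CU = (1 - 3.500000/17.000000)*100

79.4118 %


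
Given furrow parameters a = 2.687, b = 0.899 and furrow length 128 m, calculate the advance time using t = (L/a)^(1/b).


t = (L/a)^(1/b)
t = (128/2.687)^(1/0.899)
t = 47.636770^(1/0.899)

73.5282 min


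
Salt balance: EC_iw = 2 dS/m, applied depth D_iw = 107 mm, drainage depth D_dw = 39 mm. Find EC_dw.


EC_dw = EC_iw * D_iw / D_dw
EC_dw = 2 * 107 / 39
EC_dw = 214 / 39

5.4872 dS/m


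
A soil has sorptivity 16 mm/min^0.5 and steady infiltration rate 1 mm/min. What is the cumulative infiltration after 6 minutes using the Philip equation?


F = S*sqrt(t) + A*t
F = 16*sqrt(6) + 1*6
F = 16*2.449490 + 6

45.1918 mm


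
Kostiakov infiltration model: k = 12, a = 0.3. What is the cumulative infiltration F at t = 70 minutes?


F = k * t^a = 12 * 70^0.3
F = 12 * 3.577086

42.9250 mm


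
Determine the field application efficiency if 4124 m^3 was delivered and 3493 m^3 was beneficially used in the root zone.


Ea = V_root / V_field * 100 = 3493 / 4124 * 100 = 84.6993%

84.6993 %


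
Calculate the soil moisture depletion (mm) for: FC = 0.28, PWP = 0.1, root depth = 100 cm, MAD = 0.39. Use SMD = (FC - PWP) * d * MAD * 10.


SMD = (FC - PWP) * d * MAD * 10
SMD = (0.28 - 0.1) * 100 * 0.39 * 10
SMD = 0.1800 * 100 * 0.39 * 10

70.2000 mm


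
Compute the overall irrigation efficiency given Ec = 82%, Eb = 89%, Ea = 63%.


Ec = 0.82, Eb = 0.89, Ea = 0.63
E = 0.82 * 0.89 * 0.63 * 100 = 45.9774%

45.9774 %


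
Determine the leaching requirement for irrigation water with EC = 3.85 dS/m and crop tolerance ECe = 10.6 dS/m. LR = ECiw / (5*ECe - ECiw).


LR = ECiw / (5*ECe - ECiw)
LR = 3.85 / (5*10.6 - 3.85)
LR = 3.85 / 49.1500

0.0783


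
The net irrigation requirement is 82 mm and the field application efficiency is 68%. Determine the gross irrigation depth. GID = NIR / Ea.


Ea = 68% = 0.68
GID = NIR / Ea = 82 / 0.68 = 120.5882 mm

120.5882 mm


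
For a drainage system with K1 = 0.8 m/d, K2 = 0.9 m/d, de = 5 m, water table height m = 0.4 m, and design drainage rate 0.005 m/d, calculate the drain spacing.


S^2 = 8*K2*de*m/q + 4*K1*m^2/q
S^2 = 8*0.9*5*0.4/0.005 + 4*0.8*0.4^2/0.005
S = sqrt(2982.4000)

54.6114 m


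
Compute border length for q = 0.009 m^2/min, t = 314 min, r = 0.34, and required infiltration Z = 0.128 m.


L = q*t/((1+r)*Z)
L = 0.009*314/((1+0.34)*0.128)
L = 2.826/0.17152

16.4762 m


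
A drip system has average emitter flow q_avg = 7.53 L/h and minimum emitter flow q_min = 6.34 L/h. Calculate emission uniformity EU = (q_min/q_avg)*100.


EU = (q_min/q_avg)*100 = (6.34/7.53)*100 = 84.1965%

84.1965 %


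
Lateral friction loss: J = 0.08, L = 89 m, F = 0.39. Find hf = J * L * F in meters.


hf = J * L * F = 0.08 * 89 * 0.39 = 2.7768 m

2.7768 m


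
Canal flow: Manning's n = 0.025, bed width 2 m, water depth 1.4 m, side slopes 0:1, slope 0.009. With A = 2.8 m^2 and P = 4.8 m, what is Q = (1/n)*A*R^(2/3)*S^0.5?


R = A/P = 2.8/4.8 = 0.583333
Q = (1/0.025) * 2.8 * 0.583333^(2/3) * 0.009^0.5

7.4179 m^3/s


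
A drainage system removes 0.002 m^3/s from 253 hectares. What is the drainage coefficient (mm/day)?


DC = Q * 86400 / (A * 10000) * 1000
DC = 0.002 * 86400 / (253 * 10000) * 1000
DC = 172800.0000 / 2530000

0.0683 mm/day


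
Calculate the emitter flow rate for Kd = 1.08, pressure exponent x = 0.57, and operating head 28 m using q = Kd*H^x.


q = Kd * H^x = 1.08 * 28^0.57 = 1.08 * 6.681594

7.2161 L/h


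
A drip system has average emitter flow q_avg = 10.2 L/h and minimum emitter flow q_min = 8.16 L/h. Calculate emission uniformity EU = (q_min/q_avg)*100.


EU = (q_min/q_avg)*100 = (8.16/10.2)*100 = 80.0000%

80.0000 %


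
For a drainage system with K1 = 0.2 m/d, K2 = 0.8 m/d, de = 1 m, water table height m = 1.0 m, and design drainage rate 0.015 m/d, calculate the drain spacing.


S^2 = 8*K2*de*m/q + 4*K1*m^2/q
S^2 = 8*0.8*1*1.0/0.015 + 4*0.2*1.0^2/0.015
S = sqrt(480.0000)

21.9089 m


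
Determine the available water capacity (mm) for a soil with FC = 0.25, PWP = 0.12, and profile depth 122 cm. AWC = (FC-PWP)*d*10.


AWC = (FC - PWP) * d * 10
AWC = (0.25 - 0.12) * 122 * 10
AWC = 0.1300 * 122 * 10

158.6000 mm


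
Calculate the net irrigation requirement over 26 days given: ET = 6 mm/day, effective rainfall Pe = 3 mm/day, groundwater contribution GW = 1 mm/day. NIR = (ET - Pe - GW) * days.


Daily deficit = ET - Pe - GW = 6 - 3 - 1 = 2 mm/day
NIR = 2 * 26 = 52 mm

52.0000 mm


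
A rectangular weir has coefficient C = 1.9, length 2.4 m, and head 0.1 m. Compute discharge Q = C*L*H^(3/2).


Q = C * L * H^(3/2) = 1.9 * 2.4 * 0.1^1.5 = 1.9 * 2.4 * 0.031623

0.1442 m^3/s


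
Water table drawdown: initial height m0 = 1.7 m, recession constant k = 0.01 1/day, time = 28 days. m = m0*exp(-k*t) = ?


m = m0 * exp(-k*t)
m = 1.7 * exp(-0.01 * 28)
m = 1.7 * exp(-0.2800)

1.2848 m


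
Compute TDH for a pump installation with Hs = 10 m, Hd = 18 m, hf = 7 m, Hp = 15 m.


TDH = Hs + Hd + hf + Hp = 10 + 18 + 7 + 15 = 50

50 m


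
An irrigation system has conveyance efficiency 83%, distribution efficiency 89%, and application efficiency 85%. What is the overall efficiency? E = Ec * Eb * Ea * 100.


Ec = 0.83, Eb = 0.89, Ea = 0.85
E = 0.83 * 0.89 * 0.85 * 100 = 62.7895%

62.7895 %


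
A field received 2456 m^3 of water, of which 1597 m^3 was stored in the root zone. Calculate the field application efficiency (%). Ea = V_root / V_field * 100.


Ea = V_root / V_field * 100 = 1597 / 2456 * 100 = 65.0244%

65.0244 %


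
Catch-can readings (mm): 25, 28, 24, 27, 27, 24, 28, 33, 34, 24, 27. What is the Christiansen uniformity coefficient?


mean = 27.363636 mm
MAD = 2.462810 mm
CU = (1 - 2.462810/27.363636)*100

90.9997 %


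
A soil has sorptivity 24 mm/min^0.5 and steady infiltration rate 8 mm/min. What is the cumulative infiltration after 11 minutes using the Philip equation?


F = S*sqrt(t) + A*t
F = 24*sqrt(11) + 8*11
F = 24*3.316625 + 88

167.5990 mm


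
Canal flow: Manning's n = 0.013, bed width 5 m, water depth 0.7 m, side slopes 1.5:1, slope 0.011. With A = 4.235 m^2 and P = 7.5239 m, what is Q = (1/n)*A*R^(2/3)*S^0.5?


R = A/P = 4.235/7.5239 = 0.562873
Q = (1/0.013) * 4.235 * 0.562873^(2/3) * 0.011^0.5

23.2924 m^3/s


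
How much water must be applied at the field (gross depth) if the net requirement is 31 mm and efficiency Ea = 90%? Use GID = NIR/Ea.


Ea = 90% = 0.9
GID = NIR / Ea = 31 / 0.9 = 34.4444 mm

34.4444 mm


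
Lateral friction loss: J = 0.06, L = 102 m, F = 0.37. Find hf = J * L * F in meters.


hf = J * L * F = 0.06 * 102 * 0.37 = 2.2644 m

2.2644 m


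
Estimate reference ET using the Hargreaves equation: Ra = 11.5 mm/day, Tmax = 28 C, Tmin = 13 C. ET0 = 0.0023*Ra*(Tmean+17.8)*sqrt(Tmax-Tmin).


Tmean = (Tmax + Tmin)/2 = (28 + 13)/2 = 20.5
ET0 = 0.0023 * 11.5 * (20.5 + 17.8) * sqrt(28 - 13)
ET0 = 0.0023 * 11.5 * 38.3 * 3.872983

3.9235 mm/day


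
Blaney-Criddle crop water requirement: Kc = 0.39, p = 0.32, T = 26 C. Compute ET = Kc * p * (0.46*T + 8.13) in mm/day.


ET = Kc * p * (0.46*T + 8.13)
ET = 0.39 * 0.32 * (0.46*26 + 8.13)
ET = 0.39 * 0.32 * 20.0900

2.5072 mm/day


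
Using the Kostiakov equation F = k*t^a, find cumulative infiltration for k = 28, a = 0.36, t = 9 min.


F = k * t^a = 28 * 9^0.36
F = 28 * 2.205603

61.7569 mm


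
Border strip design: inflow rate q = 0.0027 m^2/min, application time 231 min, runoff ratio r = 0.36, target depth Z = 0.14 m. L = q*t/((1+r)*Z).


L = q*t/((1+r)*Z)
L = 0.0027*231/((1+0.36)*0.14)
L = 0.6237/0.1904

3.2757 m


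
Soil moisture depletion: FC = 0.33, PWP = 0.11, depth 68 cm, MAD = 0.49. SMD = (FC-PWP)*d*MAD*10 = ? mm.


SMD = (FC - PWP) * d * MAD * 10
SMD = (0.33 - 0.11) * 68 * 0.49 * 10
SMD = 0.2200 * 68 * 0.49 * 10

73.3040 mm


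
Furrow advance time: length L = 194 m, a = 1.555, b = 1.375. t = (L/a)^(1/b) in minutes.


t = (L/a)^(1/b)
t = (194/1.555)^(1/1.375)
t = 124.758842^(1/1.375)

33.4515 min


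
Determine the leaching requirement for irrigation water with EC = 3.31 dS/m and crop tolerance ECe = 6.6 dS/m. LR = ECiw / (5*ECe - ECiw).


LR = ECiw / (5*ECe - ECiw)
LR = 3.31 / (5*6.6 - 3.31)
LR = 3.31 / 29.6900

0.1115


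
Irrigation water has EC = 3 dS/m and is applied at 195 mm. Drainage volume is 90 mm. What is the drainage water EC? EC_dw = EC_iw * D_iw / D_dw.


EC_dw = EC_iw * D_iw / D_dw
EC_dw = 3 * 195 / 90
EC_dw = 585 / 90

6.5000 dS/m


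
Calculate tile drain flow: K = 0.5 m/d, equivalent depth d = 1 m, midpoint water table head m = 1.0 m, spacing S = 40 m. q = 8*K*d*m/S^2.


q = 8*K*d*m/S^2
q = 8*0.5*1*1.0/40^2
q = 4.0000 / 1600

0.0025 m/d


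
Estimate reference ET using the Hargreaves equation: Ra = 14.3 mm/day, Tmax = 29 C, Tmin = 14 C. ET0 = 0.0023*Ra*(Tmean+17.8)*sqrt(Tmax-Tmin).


Tmean = (Tmax + Tmin)/2 = (29 + 14)/2 = 21.5
ET0 = 0.0023 * 14.3 * (21.5 + 17.8) * sqrt(29 - 14)
ET0 = 0.0023 * 14.3 * 39.3 * 3.872983

5.0061 mm/day


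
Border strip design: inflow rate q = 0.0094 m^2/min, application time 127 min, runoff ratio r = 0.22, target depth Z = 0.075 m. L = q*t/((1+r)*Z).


L = q*t/((1+r)*Z)
L = 0.0094*127/((1+0.22)*0.075)
L = 1.1938/0.0915

13.0470 m


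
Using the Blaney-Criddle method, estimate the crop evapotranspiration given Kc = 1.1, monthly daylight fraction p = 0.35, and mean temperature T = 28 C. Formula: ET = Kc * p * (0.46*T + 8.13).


ET = Kc * p * (0.46*T + 8.13)
ET = 1.1 * 0.35 * (0.46*28 + 8.13)
ET = 1.1 * 0.35 * 21.0100

8.0889 mm/day


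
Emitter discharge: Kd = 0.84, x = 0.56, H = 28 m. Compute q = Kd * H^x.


q = Kd * H^x = 0.84 * 28^0.56 = 0.84 * 6.462618

5.4286 L/h


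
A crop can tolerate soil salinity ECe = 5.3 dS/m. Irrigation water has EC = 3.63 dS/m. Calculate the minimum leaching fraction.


LR = ECiw / (5*ECe - ECiw)
LR = 3.63 / (5*5.3 - 3.63)
LR = 3.63 / 22.8700

0.1587


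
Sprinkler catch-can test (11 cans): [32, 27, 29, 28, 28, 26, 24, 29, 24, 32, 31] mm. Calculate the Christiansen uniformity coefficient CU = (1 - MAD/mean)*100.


mean = 28.181818 mm
MAD = 2.198347 mm
CU = (1 - 2.198347/28.181818)*100

92.1994 %


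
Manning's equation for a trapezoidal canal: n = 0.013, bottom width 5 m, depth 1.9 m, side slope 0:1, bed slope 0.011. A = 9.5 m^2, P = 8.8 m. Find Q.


R = A/P = 9.5/8.8 = 1.079545
Q = (1/0.013) * 9.5 * 1.079545^(2/3) * 0.011^0.5

80.6561 m^3/s


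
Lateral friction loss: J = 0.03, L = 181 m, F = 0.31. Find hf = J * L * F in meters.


hf = J * L * F = 0.03 * 181 * 0.31 = 1.6833 m

1.6833 m


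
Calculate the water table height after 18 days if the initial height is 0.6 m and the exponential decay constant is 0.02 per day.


m = m0 * exp(-k*t)
m = 0.6 * exp(-0.02 * 18)
m = 0.6 * exp(-0.3600)

0.4186 m


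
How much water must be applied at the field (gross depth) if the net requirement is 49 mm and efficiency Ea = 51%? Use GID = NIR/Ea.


Ea = 51% = 0.51
GID = NIR / Ea = 49 / 0.51 = 96.0784 mm

96.0784 mm


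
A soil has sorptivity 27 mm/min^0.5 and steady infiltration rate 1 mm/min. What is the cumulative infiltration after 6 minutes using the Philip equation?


F = S*sqrt(t) + A*t
F = 27*sqrt(6) + 1*6
F = 27*2.449490 + 6

72.1362 mm


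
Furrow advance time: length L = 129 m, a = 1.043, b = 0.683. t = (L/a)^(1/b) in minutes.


t = (L/a)^(1/b)
t = (129/1.043)^(1/0.683)
t = 123.681687^(1/0.683)

1157.1900 min


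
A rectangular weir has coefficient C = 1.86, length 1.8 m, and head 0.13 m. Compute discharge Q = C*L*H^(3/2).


Q = C * L * H^(3/2) = 1.86 * 1.8 * 0.13^1.5 = 1.86 * 1.8 * 0.046872

0.1569 m^3/s


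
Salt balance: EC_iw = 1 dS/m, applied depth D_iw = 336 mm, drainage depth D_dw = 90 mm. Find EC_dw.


EC_dw = EC_iw * D_iw / D_dw
EC_dw = 1 * 336 / 90
EC_dw = 336 / 90

3.7333 dS/m


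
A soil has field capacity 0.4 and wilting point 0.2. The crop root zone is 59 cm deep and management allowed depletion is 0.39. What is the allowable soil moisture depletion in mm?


SMD = (FC - PWP) * d * MAD * 10
SMD = (0.4 - 0.2) * 59 * 0.39 * 10
SMD = 0.2000 * 59 * 0.39 * 10

46.0200 mm


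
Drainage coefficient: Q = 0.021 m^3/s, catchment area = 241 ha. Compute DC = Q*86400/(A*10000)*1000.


DC = Q * 86400 / (A * 10000) * 1000
DC = 0.021 * 86400 / (241 * 10000) * 1000
DC = 1814400.0000 / 2410000

0.7529 mm/day


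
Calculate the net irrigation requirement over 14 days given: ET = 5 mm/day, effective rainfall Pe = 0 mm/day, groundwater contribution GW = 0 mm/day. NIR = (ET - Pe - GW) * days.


Daily deficit = ET - Pe - GW = 5 - 0 - 0 = 5 mm/day
NIR = 5 * 14 = 70 mm

70.0000 mm


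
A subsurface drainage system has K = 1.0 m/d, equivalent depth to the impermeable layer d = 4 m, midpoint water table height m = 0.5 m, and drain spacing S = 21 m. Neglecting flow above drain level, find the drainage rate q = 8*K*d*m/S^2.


q = 8*K*d*m/S^2
q = 8*1.0*4*0.5/21^2
q = 16.0000 / 441

0.0363 m/d


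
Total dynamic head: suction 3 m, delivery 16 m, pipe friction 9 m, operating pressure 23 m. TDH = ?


TDH = Hs + Hd + hf + Hp = 3 + 16 + 9 + 23 = 51

51 m


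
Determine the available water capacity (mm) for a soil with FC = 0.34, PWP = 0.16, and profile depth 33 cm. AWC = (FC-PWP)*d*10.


AWC = (FC - PWP) * d * 10
AWC = (0.34 - 0.16) * 33 * 10
AWC = 0.1800 * 33 * 10

59.4000 mm


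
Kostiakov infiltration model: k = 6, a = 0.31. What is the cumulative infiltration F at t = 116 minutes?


F = k * t^a = 6 * 116^0.31
F = 6 * 4.364977

26.1899 mm


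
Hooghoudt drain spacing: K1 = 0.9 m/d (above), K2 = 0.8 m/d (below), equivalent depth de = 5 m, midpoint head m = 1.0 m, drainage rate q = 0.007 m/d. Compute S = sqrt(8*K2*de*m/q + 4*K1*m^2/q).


S^2 = 8*K2*de*m/q + 4*K1*m^2/q
S^2 = 8*0.8*5*1.0/0.007 + 4*0.9*1.0^2/0.007
S = sqrt(5085.7143)

71.3142 m


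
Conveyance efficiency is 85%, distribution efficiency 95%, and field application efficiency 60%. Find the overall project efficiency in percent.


Ec = 0.85, Eb = 0.95, Ea = 0.6
E = 0.85 * 0.95 * 0.6 * 100 = 48.4500%

48.4500 %


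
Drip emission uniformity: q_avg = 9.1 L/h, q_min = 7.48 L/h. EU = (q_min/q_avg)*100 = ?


EU = (q_min/q_avg)*100 = (7.48/9.1)*100 = 82.1978%

82.1978 %


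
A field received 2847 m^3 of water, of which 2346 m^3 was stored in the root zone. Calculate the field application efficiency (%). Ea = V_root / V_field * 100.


Ea = V_root / V_field * 100 = 2346 / 2847 * 100 = 82.4025%

82.4025 %


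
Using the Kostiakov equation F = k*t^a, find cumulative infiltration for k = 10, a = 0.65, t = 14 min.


F = k * t^a = 10 * 14^0.65
F = 10 * 5.558828

55.5883 mm


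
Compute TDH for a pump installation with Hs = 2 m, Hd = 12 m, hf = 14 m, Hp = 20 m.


TDH = Hs + Hd + hf + Hp = 2 + 12 + 14 + 20 = 48

48 m


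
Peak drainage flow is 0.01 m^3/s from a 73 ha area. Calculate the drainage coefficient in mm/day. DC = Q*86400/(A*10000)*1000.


DC = Q * 86400 / (A * 10000) * 1000
DC = 0.01 * 86400 / (73 * 10000) * 1000
DC = 864000.0000 / 730000

1.1836 mm/day


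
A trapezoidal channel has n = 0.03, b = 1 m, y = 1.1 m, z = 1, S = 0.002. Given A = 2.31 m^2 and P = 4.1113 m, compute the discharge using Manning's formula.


R = A/P = 2.31/4.1113 = 0.561866
Q = (1/0.03) * 2.31 * 0.561866^(2/3) * 0.002^0.5

2.3447 m^3/s


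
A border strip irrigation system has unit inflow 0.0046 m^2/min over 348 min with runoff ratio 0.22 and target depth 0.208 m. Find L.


L = q*t/((1+r)*Z)
L = 0.0046*348/((1+0.22)*0.208)
L = 1.6008/0.25376

6.3083 m


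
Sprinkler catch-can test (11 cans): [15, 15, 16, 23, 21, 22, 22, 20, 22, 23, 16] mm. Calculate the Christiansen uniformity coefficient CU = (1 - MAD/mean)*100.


mean = 19.545455 mm
MAD = 2.942149 mm
CU = (1 - 2.942149/19.545455)*100

84.9471 %


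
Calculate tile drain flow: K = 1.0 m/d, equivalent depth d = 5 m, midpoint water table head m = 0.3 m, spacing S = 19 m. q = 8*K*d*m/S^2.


q = 8*K*d*m/S^2
q = 8*1.0*5*0.3/19^2
q = 12.0000 / 361

0.0332 m/d


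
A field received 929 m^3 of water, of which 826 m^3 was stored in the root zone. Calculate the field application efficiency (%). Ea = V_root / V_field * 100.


Ea = V_root / V_field * 100 = 826 / 929 * 100 = 88.9128%

88.9128 %


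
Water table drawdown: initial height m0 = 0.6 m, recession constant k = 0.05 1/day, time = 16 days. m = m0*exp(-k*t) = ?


m = m0 * exp(-k*t)
m = 0.6 * exp(-0.05 * 16)
m = 0.6 * exp(-0.8000)

0.2696 m


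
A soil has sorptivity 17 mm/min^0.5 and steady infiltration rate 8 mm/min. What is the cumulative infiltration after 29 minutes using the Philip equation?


F = S*sqrt(t) + A*t
F = 17*sqrt(29) + 8*29
F = 17*5.385165 + 232

323.5478 mm


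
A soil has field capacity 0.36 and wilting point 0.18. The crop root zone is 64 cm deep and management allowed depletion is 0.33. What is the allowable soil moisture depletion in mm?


SMD = (FC - PWP) * d * MAD * 10
SMD = (0.36 - 0.18) * 64 * 0.33 * 10
SMD = 0.1800 * 64 * 0.33 * 10

38.0160 mm


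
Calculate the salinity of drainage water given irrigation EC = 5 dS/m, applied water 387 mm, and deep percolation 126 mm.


EC_dw = EC_iw * D_iw / D_dw
EC_dw = 5 * 387 / 126
EC_dw = 1935 / 126

15.3571 dS/m


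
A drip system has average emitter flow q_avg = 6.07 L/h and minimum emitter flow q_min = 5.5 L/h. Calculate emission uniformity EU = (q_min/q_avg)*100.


EU = (q_min/q_avg)*100 = (5.5/6.07)*100 = 90.6096%

90.6096 %


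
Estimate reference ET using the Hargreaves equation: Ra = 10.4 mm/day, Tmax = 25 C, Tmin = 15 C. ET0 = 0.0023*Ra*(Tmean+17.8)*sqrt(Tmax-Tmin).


Tmean = (Tmax + Tmin)/2 = (25 + 15)/2 = 20.0
ET0 = 0.0023 * 10.4 * (20.0 + 17.8) * sqrt(25 - 15)
ET0 = 0.0023 * 10.4 * 37.8 * 3.162278

2.8593 mm/day


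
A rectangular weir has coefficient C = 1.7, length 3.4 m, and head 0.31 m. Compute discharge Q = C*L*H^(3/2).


Q = C * L * H^(3/2) = 1.7 * 3.4 * 0.31^1.5 = 1.7 * 3.4 * 0.172601

0.9976 m^3/s


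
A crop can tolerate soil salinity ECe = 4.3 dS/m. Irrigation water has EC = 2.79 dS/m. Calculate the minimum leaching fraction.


LR = ECiw / (5*ECe - ECiw)
LR = 2.79 / (5*4.3 - 2.79)
LR = 2.79 / 18.7100

0.1491


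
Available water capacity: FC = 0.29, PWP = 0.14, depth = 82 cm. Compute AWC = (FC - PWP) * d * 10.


AWC = (FC - PWP) * d * 10
AWC = (0.29 - 0.14) * 82 * 10
AWC = 0.1500 * 82 * 10

123.0000 mm


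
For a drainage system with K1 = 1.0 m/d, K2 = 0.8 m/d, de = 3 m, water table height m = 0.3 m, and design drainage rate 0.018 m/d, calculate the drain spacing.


S^2 = 8*K2*de*m/q + 4*K1*m^2/q
S^2 = 8*0.8*3*0.3/0.018 + 4*1.0*0.3^2/0.018
S = sqrt(340.0000)

18.4391 m


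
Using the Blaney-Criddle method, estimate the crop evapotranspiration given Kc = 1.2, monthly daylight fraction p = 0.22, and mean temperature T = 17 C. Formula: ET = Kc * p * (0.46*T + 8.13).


ET = Kc * p * (0.46*T + 8.13)
ET = 1.2 * 0.22 * (0.46*17 + 8.13)
ET = 1.2 * 0.22 * 15.9500

4.2108 mm/day


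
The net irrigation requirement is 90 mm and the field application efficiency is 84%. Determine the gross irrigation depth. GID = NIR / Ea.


Ea = 84% = 0.84
GID = NIR / Ea = 90 / 0.84 = 107.1429 mm

107.1429 mm


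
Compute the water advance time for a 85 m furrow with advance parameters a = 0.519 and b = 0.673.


t = (L/a)^(1/b)
t = (85/0.519)^(1/0.673)
t = 163.776493^(1/0.673)

1950.3888 min


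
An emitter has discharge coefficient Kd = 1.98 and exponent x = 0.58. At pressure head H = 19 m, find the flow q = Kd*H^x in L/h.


q = Kd * H^x = 1.98 * 19^0.58 = 1.98 * 5.516671

10.9230 L/h


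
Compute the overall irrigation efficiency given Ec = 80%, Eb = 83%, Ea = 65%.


Ec = 0.8, Eb = 0.83, Ea = 0.65
E = 0.8 * 0.83 * 0.65 * 100 = 43.1600%

43.1600 %


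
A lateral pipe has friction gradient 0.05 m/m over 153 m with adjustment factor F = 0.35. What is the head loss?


hf = J * L * F = 0.05 * 153 * 0.35 = 2.6775 m

2.6775 m


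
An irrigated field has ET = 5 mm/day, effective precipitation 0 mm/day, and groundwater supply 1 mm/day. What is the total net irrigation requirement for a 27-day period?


Daily deficit = ET - Pe - GW = 5 - 0 - 1 = 4 mm/day
NIR = 4 * 27 = 108 mm

108.0000 mm


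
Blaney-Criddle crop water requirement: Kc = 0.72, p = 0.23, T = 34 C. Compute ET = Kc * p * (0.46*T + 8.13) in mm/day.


ET = Kc * p * (0.46*T + 8.13)
ET = 0.72 * 0.23 * (0.46*34 + 8.13)
ET = 0.72 * 0.23 * 23.7700

3.9363 mm/day


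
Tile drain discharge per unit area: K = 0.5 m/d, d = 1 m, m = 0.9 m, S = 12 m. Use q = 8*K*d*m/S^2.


q = 8*K*d*m/S^2
q = 8*0.5*1*0.9/12^2
q = 3.6000 / 144

0.0250 m/d


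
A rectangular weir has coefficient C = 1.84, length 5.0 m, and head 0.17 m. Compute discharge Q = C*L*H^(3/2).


Q = C * L * H^(3/2) = 1.84 * 5.0 * 0.17^1.5 = 1.84 * 5.0 * 0.070093

0.6449 m^3/s


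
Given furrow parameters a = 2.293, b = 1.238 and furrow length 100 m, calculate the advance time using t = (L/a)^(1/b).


t = (L/a)^(1/b)
t = (100/2.293)^(1/1.238)
t = 43.610990^(1/1.238)

21.1053 min


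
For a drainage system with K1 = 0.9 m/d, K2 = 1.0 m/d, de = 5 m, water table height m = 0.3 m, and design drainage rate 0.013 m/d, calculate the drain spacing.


S^2 = 8*K2*de*m/q + 4*K1*m^2/q
S^2 = 8*1.0*5*0.3/0.013 + 4*0.9*0.3^2/0.013
S = sqrt(948.0000)

30.7896 m


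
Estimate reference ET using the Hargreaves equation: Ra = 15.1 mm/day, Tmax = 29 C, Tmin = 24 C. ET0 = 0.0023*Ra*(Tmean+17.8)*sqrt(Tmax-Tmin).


Tmean = (Tmax + Tmin)/2 = (29 + 24)/2 = 26.5
ET0 = 0.0023 * 15.1 * (26.5 + 17.8) * sqrt(29 - 24)
ET0 = 0.0023 * 15.1 * 44.3 * 2.236068

3.4403 mm/day


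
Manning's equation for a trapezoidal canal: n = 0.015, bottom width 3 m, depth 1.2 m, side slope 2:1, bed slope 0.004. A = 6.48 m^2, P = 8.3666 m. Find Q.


R = A/P = 6.48/8.3666 = 0.774508
Q = (1/0.015) * 6.48 * 0.774508^(2/3) * 0.004^0.5

23.0426 m^3/s


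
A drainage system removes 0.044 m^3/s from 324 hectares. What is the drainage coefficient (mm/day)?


DC = Q * 86400 / (A * 10000) * 1000
DC = 0.044 * 86400 / (324 * 10000) * 1000
DC = 3801600.0000 / 3240000

1.1733 mm/day


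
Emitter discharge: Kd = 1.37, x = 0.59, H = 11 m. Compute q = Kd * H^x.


q = Kd * H^x = 1.37 * 11^0.59 = 1.37 * 4.115491

5.6382 L/h


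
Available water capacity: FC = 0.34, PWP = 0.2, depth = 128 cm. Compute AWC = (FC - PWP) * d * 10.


AWC = (FC - PWP) * d * 10
AWC = (0.34 - 0.2) * 128 * 10
AWC = 0.1400 * 128 * 10

179.2000 mm


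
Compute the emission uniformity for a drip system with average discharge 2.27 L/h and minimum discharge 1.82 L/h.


EU = (q_min/q_avg)*100 = (1.82/2.27)*100 = 80.1762%

80.1762 %


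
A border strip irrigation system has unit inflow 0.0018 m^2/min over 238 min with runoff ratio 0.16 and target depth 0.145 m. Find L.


L = q*t/((1+r)*Z)
L = 0.0018*238/((1+0.16)*0.145)
L = 0.4284/0.1682

2.5470 m


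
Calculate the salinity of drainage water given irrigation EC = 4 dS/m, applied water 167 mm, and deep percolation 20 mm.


EC_dw = EC_iw * D_iw / D_dw
EC_dw = 4 * 167 / 20
EC_dw = 668 / 20

33.4000 dS/m


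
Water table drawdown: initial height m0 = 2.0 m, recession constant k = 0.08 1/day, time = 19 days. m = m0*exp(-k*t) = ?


m = m0 * exp(-k*t)
m = 2.0 * exp(-0.08 * 19)
m = 2.0 * exp(-1.5200)

0.4374 m


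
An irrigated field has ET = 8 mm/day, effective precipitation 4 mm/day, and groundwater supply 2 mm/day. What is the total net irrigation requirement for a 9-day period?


Daily deficit = ET - Pe - GW = 8 - 4 - 2 = 2 mm/day
NIR = 2 * 9 = 18 mm

18.0000 mm


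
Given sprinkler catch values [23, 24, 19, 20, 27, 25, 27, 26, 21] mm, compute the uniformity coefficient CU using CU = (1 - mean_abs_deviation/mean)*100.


mean = 23.555556 mm
MAD = 2.493827 mm
CU = (1 - 2.493827/23.555556)*100

89.4130 %


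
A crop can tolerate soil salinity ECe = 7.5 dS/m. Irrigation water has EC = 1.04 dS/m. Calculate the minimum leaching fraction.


LR = ECiw / (5*ECe - ECiw)
LR = 1.04 / (5*7.5 - 1.04)
LR = 1.04 / 36.4600

0.0285


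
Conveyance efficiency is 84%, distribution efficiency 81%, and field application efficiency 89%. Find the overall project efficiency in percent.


Ec = 0.84, Eb = 0.81, Ea = 0.89
E = 0.84 * 0.81 * 0.89 * 100 = 60.5556%

60.5556 %


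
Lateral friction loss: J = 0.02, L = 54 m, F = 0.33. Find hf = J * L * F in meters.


hf = J * L * F = 0.02 * 54 * 0.33 = 0.3564 m

0.3564 m


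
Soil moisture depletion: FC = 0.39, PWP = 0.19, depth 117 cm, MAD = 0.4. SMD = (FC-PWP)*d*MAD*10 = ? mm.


SMD = (FC - PWP) * d * MAD * 10
SMD = (0.39 - 0.19) * 117 * 0.4 * 10
SMD = 0.2000 * 117 * 0.4 * 10

93.6000 mm


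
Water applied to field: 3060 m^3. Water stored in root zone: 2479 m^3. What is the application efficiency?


Ea = V_root / V_field * 100 = 2479 / 3060 * 100 = 81.0131%

81.0131 %


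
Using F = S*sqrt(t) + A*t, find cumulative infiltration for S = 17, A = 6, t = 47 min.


F = S*sqrt(t) + A*t
F = 17*sqrt(47) + 6*47
F = 17*6.855655 + 282

398.5461 mm


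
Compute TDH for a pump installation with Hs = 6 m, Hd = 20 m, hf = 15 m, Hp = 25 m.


TDH = Hs + Hd + hf + Hp = 6 + 20 + 15 + 25 = 66

66 m


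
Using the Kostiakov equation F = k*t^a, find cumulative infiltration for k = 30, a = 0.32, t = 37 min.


F = k * t^a = 30 * 37^0.32
F = 30 * 3.175591

95.2677 mm


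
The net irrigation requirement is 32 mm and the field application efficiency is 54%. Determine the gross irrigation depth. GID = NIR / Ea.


Ea = 54% = 0.54
GID = NIR / Ea = 32 / 0.54 = 59.2593 mm

59.2593 mm


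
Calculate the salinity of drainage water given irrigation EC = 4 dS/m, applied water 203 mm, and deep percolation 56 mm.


EC_dw = EC_iw * D_iw / D_dw
EC_dw = 4 * 203 / 56
EC_dw = 812 / 56

14.5000 dS/m


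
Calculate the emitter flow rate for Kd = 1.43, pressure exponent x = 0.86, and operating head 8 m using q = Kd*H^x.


q = Kd * H^x = 1.43 * 8^0.86 = 1.43 * 5.979397

8.5505 L/h


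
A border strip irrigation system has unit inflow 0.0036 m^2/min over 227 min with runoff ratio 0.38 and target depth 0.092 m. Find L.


L = q*t/((1+r)*Z)
L = 0.0036*227/((1+0.38)*0.092)
L = 0.8172/0.12696

6.4367 m
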